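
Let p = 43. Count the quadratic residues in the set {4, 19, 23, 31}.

(4/43) = +1 → QR.
(19/43) = -1 → non-residue.
(23/43) = +1 → QR.
(31/43) = +1 → QR.
Total quadratic residues among the 4: 3.

3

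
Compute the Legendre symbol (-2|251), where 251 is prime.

Euler's criterion: (-2/251) ≡ 249^125 (mod 251).
249^2 ≡ 4 (mod 251)
249^4 ≡ 16 (mod 251)
249^8 ≡ 5 (mod 251)
249^16 ≡ 25 (mod 251)
249^32 ≡ 123 (mod 251)
249^64 ≡ 69 (mod 251)
249^125 = 249^(64+32+16+8+4+1) ≡ 1 (mod 251).
Result is 1, so (-2/251) = 1.

1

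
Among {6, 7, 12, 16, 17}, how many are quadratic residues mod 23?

(6/23) = +1 → QR.
(7/23) = -1 → non-residue.
(12/23) = +1 → QR.
(16/23) = +1 → QR.
(17/23) = -1 → non-residue.
Total quadratic residues among the 5: 3.

3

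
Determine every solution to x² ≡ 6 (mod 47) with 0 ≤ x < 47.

Since 47 ≡ 3 (mod 4), a square root of 6 is 6^((47+1)/4) = 6^12 mod 47.
Repeated squaring: 6^2≡36, 6^4≡27, 6^8≡24 (mod 47).
6^12 = 6^(8+4) ≡ 37 (mod 47).
Check: 37² = 1369 ≡ 6 (mod 47). The two roots are 10 and 37.

10, 37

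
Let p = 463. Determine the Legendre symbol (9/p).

1

Euler's criterion: (9/463) ≡ 9^231 (mod 463).
9^2 ≡ 81 (mod 463)
9^4 ≡ 79 (mod 463)
9^8 ≡ 222 (mod 463)
9^16 ≡ 206 (mod 463)
9^32 ≡ 303 (mod 463)
9^64 ≡ 135 (mod 463)
9^128 ≡ 168 (mod 463)
9^231 = 9^(128+64+32+4+2+1) ≡ 1 (mod 463).
Result is 1, so (9/463) = 1.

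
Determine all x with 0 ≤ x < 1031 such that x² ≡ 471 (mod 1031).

458, 573

Since 1031 ≡ 3 (mod 4), a square root of 471 is 471^((1031+1)/4) = 471^258 mod 1031.
Repeated squaring: 471^2≡176, 471^4≡46, 471^8≡54, 471^16≡854, 471^32≡399, 471^64≡427, 471^128≡873, 471^256≡220 (mod 1031).
471^258 = 471^(256+2) ≡ 573 (mod 1031).
Check: 573² = 328329 ≡ 471 (mod 1031). The two roots are 458 and 573.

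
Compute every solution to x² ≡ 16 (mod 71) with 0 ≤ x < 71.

Since 71 ≡ 3 (mod 4), a square root of 16 is 16^((71+1)/4) = 16^18 mod 71.
Repeated squaring: 16^2≡43, 16^4≡3, 16^8≡9, 16^16≡10 (mod 71).
16^18 = 16^(16+2) ≡ 4 (mod 71).
Check: 4² = 16 ≡ 16 (mod 71). The two roots are 4 and 67.

4, 67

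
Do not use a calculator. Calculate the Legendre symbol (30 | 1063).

1

Pull out 2: since 1063 ≡ 7 (mod 8), (2/1063) = +1.
Reciprocity: 15 ≡ 3 and 1063 ≡ 3 (mod 4), so (15/1063) = −(1063/15).
Reduce top mod 15: now compute (13/15).
Reciprocity: 13 ≡ 1 and 15 ≡ 3 (mod 4), so (13/15) = +(15/13).
Reduce top mod 13: now compute (2/13).
Pull out 2: since 13 ≡ 5 (mod 8), (2/13) = -1.
Reached (1/13) = 1. Collecting the sign flips along the way, the symbol is +1.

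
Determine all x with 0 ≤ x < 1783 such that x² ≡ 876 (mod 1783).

Since 1783 ≡ 3 (mod 4), a square root of 876 is 876^((1783+1)/4) = 876^446 mod 1783.
Repeated squaring: 876^2≡686, 876^4≡1667, 876^8≡975, 876^16≡286, 876^32≡1561, 876^64≡1143, 876^128≡1293, 876^256≡1178 (mod 1783).
876^446 = 876^(256+128+32+16+8+4+2) ≡ 303 (mod 1783).
Check: 303² = 91809 ≡ 876 (mod 1783). The two roots are 303 and 1480.

303, 1480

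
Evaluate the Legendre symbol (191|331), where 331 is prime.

Euler's criterion: (191/331) ≡ 191^165 (mod 331).
191^2 ≡ 71 (mod 331)
191^4 ≡ 76 (mod 331)
191^8 ≡ 149 (mod 331)
191^16 ≡ 24 (mod 331)
191^32 ≡ 245 (mod 331)
191^64 ≡ 114 (mod 331)
191^128 ≡ 87 (mod 331)
191^165 = 191^(128+32+4+1) ≡ 1 (mod 331).
Result is 1, so (191/331) = 1.

1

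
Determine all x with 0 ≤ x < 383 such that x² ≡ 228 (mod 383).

Since 383 ≡ 3 (mod 4), a square root of 228 is 228^((383+1)/4) = 228^96 mod 383.
Repeated squaring: 228^2≡279, 228^4≡92, 228^8≡38, 228^16≡295, 228^32≡84, 228^64≡162 (mod 383).
228^96 = 228^(64+32) ≡ 203 (mod 383).
Check: 203² = 41209 ≡ 228 (mod 383). The two roots are 180 and 203.

180, 203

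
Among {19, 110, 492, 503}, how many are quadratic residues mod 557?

(19/557) = +1 → QR.
(110/557) = -1 → non-residue.
(492/557) = +1 → QR.
(503/557) = +1 → QR.
Total quadratic residues among the 4: 3.

3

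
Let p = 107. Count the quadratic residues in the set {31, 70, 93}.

(31/107) = -1 → non-residue.
(70/107) = -1 → non-residue.
(93/107) = -1 → non-residue.
Total quadratic residues among the 3: 0.

0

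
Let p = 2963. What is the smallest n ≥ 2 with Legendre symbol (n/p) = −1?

2

(2/2963) = −1, so 2 is the smallest positive non-residue mod 2963.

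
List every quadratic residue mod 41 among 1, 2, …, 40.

1, 2, 4, 5, 8, 9, 10, 16, 18, 20, 21, 23, 25, 31, 32, 33, 36, 37, 39, 40

Square k = 1,…,20 (k and 41−k give the same square):
1²=1, 2²=4, 3²=9, 4²=16, 5²=25, 6²=36, 7²≡8, 8²≡23, 9²≡40, 10²≡18, 11²≡39, 12²≡21, 13²≡5, 14²≡32, 15²≡20, 16²≡10, 17²≡2, 18²≡37, 19²≡33, 20²≡31 (mod 41).
So the quadratic residues mod 41 are {1, 2, 4, 5, 8, 9, 10, 16, 18, 20, 21, 23, 25, 31, 32, 33, 36, 37, 39, 40}.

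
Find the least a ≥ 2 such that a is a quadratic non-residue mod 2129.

3

(2/2129) = +1, so 2 is a residue.
(3/2129) = −1, so 3 is the smallest positive non-residue mod 2129.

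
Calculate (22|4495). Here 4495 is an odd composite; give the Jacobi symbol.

1

Pull out 2: since 4495 ≡ 7 (mod 8), (2/4495) = +1.
Reciprocity: 11 ≡ 3 and 4495 ≡ 3 (mod 4), so (11/4495) = −(4495/11).
Reduce top mod 11: now compute (7/11).
Reciprocity: 7 ≡ 3 and 11 ≡ 3 (mod 4), so (7/11) = −(11/7).
Reduce top mod 7: now compute (4/7).
Pull out 2^2: since 7 ≡ 7 (mod 8), (2/7) = +1, so (2/7)^2 = +1.
Reached (1/7) = 1. Collecting the sign flips along the way, the symbol is +1.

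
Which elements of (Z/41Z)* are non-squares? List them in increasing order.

Square k = 1,…,20 (k and 41−k give the same square):
1²=1, 2²=4, 3²=9, 4²=16, 5²=25, 6²=36, 7²≡8, 8²≡23, 9²≡40, 10²≡18, 11²≡39, 12²≡21, 13²≡5, 14²≡32, 15²≡20, 16²≡10, 17²≡2, 18²≡37, 19²≡33, 20²≡31 (mod 41).
The residues are {1, 2, 4, 5, 8, 9, 10, 16, 18, 20, 21, 23, 25, 31, 32, 33, 36, 37, 39, 40}; the non-residues are the remaining 20 nonzero classes.

3, 6, 7, 11, 12, 13, 14, 15, 17, 19, 22, 24, 26, 27, 28, 29, 30, 34, 35, 38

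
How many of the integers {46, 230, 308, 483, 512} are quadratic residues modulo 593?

(46/593) = +1 → QR.
(230/593) = -1 → non-residue.
(308/593) = +1 → QR.
(483/593) = +1 → QR.
(512/593) = +1 → QR.
Total quadratic residues among the 5: 4.

4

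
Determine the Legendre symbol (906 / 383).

-1

Euler's criterion: (906/383) ≡ 140^191 (mod 383).
140^2 ≡ 67 (mod 383)
140^4 ≡ 276 (mod 383)
140^8 ≡ 342 (mod 383)
140^16 ≡ 149 (mod 383)
140^32 ≡ 370 (mod 383)
140^64 ≡ 169 (mod 383)
140^128 ≡ 219 (mod 383)
140^191 = 140^(128+32+16+8+4+2+1) ≡ 382 (mod 383).
Result is 382 ≡ −1, so (906/383) = −1.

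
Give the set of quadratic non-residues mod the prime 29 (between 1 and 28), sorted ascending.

2,3,8,10,11,12,14,15,17,18,19,21,26,27

Square k = 1,…,14 (k and 29−k give the same square):
1²=1, 2²=4, 3²=9, 4²=16, 5²=25, 6²≡7, 7²≡20, 8²≡6, 9²≡23, 10²≡13, 11²≡5, 12²≡28, 13²≡24, 14²≡22 (mod 29).
The residues are {1, 4, 5, 6, 7, 9, 13, 16, 20, 22, 23, 24, 25, 28}; the non-residues are the remaining 14 nonzero classes.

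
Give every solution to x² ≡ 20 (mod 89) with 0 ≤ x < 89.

38, 51

89 ≡ 1 (mod 4), so we find a root by search.
Trying successive values, 38² = 1444 ≡ 20 (mod 89). The other root is 89 − 38 = 51.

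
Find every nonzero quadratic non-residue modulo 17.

3, 5, 6, 7, 10, 11, 12, 14

Square k = 1,…,8 (k and 17−k give the same square):
1²=1, 2²=4, 3²=9, 4²=16, 5²≡8, 6²≡2, 7²≡15, 8²≡13 (mod 17).
The residues are {1, 2, 4, 8, 9, 13, 15, 16}; the non-residues are the remaining 8 nonzero classes.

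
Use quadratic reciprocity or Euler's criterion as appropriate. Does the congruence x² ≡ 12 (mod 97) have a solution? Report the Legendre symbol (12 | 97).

Pull out 2^2: since 97 ≡ 1 (mod 8), (2/97) = +1, so (2/97)^2 = +1.
Reciprocity: 3 ≡ 3 and 97 ≡ 1 (mod 4), so (3/97) = +(97/3).
Reduce top mod 3: now compute (1/3).
Reached (1/3) = 1. Collecting the sign flips along the way, the symbol is +1.

1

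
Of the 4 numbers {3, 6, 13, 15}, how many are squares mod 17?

2

(3/17) = -1 → non-residue.
(6/17) = -1 → non-residue.
(13/17) = +1 → QR.
(15/17) = +1 → QR.
Total quadratic residues among the 4: 2.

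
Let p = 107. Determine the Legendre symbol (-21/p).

1

Euler's criterion: (-21/107) ≡ 86^53 (mod 107).
86^2 ≡ 13 (mod 107)
86^4 ≡ 62 (mod 107)
86^8 ≡ 99 (mod 107)
86^16 ≡ 64 (mod 107)
86^32 ≡ 30 (mod 107)
86^53 = 86^(32+16+4+1) ≡ 1 (mod 107).
Result is 1, so (-21/107) = 1.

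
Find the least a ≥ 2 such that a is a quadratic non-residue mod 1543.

3

(2/1543) = +1, so 2 is a residue.
(3/1543) = −1, so 3 is the smallest positive non-residue mod 1543.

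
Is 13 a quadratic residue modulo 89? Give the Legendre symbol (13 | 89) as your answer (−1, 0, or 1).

Euler's criterion: (13/89) ≡ 13^44 (mod 89).
13^2 ≡ 80 (mod 89)
13^4 ≡ 81 (mod 89)
13^8 ≡ 64 (mod 89)
13^16 ≡ 2 (mod 89)
13^32 ≡ 4 (mod 89)
13^44 = 13^(32+8+4) ≡ 88 (mod 89).
Result is 88 ≡ −1, so (13/89) = −1.

-1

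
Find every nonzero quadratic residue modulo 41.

1, 2, 4, 5, 8, 9, 10, 16, 18, 20, 21, 23, 25, 31, 32, 33, 36, 37, 39, 40

Square k = 1,…,20 (k and 41−k give the same square):
1²=1, 2²=4, 3²=9, 4²=16, 5²=25, 6²=36, 7²≡8, 8²≡23, 9²≡40, 10²≡18, 11²≡39, 12²≡21, 13²≡5, 14²≡32, 15²≡20, 16²≡10, 17²≡2, 18²≡37, 19²≡33, 20²≡31 (mod 41).
So the quadratic residues mod 41 are {1, 2, 4, 5, 8, 9, 10, 16, 18, 20, 21, 23, 25, 31, 32, 33, 36, 37, 39, 40}.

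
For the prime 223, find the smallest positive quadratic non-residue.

(2/223) = +1, so 2 is a residue.
(3/223) = −1, so 3 is the smallest positive non-residue mod 223.

3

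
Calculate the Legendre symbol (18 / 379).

-1

Pull out 2: since 379 ≡ 3 (mod 8), (2/379) = -1.
Reciprocity: 9 ≡ 1 and 379 ≡ 3 (mod 4), so (9/379) = +(379/9).
Reduce top mod 9: now compute (1/9).
Reached (1/9) = 1. Collecting the sign flips along the way, the symbol is -1.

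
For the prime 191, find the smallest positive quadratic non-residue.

(2/191) = +1, so 2 is a residue.
(3/191) = +1, so 3 is a residue.
(4/191) = +1, so 4 is a residue.
(5/191) = +1, so 5 is a residue.
(6/191) = +1, so 6 is a residue.
(7/191) = −1, so 7 is the smallest positive non-residue mod 191.

7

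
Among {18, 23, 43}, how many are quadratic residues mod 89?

(18/89) = +1 → QR.
(23/89) = -1 → non-residue.
(43/89) = -1 → non-residue.
Total quadratic residues among the 3: 1.

1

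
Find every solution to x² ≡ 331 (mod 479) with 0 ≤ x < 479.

143, 336

Since 479 ≡ 3 (mod 4), a square root of 331 is 331^((479+1)/4) = 331^120 mod 479.
Repeated squaring: 331^2≡349, 331^4≡135, 331^8≡23, 331^16≡50, 331^32≡105, 331^64≡8 (mod 479).
331^120 = 331^(64+32+16+8) ≡ 336 (mod 479).
Check: 336² = 112896 ≡ 331 (mod 479). The two roots are 143 and 336.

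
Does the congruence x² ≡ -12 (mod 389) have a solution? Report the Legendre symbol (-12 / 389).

-1

First reduce: -12 ≡ 377 (mod 389).
Reciprocity: 377 ≡ 1 and 389 ≡ 1 (mod 4), so (377/389) = +(389/377).
Reduce top mod 377: now compute (12/377).
Pull out 2^2: since 377 ≡ 1 (mod 8), (2/377) = +1, so (2/377)^2 = +1.
Reciprocity: 3 ≡ 3 and 377 ≡ 1 (mod 4), so (3/377) = +(377/3).
Reduce top mod 3: now compute (2/3).
Pull out 2: since 3 ≡ 3 (mod 8), (2/3) = -1.
Reached (1/3) = 1. Collecting the sign flips along the way, the symbol is -1.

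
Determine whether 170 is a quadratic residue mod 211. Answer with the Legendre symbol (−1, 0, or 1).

Euler's criterion: (170/211) ≡ 170^105 (mod 211).
170^2 ≡ 204 (mod 211)
170^4 ≡ 49 (mod 211)
170^8 ≡ 80 (mod 211)
170^16 ≡ 70 (mod 211)
170^32 ≡ 47 (mod 211)
170^64 ≡ 99 (mod 211)
170^105 = 170^(64+32+8+1) ≡ 1 (mod 211).
Result is 1, so (170/211) = 1.

1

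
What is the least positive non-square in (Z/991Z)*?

(2/991) = +1, so 2 is a residue.
(3/991) = −1, so 3 is the smallest positive non-residue mod 991.

3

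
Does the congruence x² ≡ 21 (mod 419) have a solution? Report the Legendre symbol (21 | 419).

1

Euler's criterion: (21/419) ≡ 21^209 (mod 419).
21^2 ≡ 22 (mod 419)
21^4 ≡ 65 (mod 419)
21^8 ≡ 35 (mod 419)
21^16 ≡ 387 (mod 419)
21^32 ≡ 186 (mod 419)
21^64 ≡ 238 (mod 419)
21^128 ≡ 79 (mod 419)
21^209 = 21^(128+64+16+1) ≡ 1 (mod 419).
Result is 1, so (21/419) = 1.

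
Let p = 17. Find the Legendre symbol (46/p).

-1

First reduce: 46 ≡ 12 (mod 17).
Pull out 2^2: since 17 ≡ 1 (mod 8), (2/17) = +1, so (2/17)^2 = +1.
Reciprocity: 3 ≡ 3 and 17 ≡ 1 (mod 4), so (3/17) = +(17/3).
Reduce top mod 3: now compute (2/3).
Pull out 2: since 3 ≡ 3 (mod 8), (2/3) = -1.
Reached (1/3) = 1. Collecting the sign flips along the way, the symbol is -1.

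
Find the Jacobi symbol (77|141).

1

Reciprocity: 77 ≡ 1 and 141 ≡ 1 (mod 4), so (77/141) = +(141/77).
Reduce top mod 77: now compute (64/77).
Pull out 2^6: since 77 ≡ 5 (mod 8), (2/77) = -1, so (2/77)^6 = +1.
Reached (1/77) = 1. Collecting the sign flips along the way, the symbol is +1.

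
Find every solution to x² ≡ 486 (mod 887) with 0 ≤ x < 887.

201, 686

Since 887 ≡ 3 (mod 4), a square root of 486 is 486^((887+1)/4) = 486^222 mod 887.
Repeated squaring: 486^2≡254, 486^4≡652, 486^8≡231, 486^16≡141, 486^32≡367, 486^64≡752, 486^128≡485 (mod 887).
486^222 = 486^(128+64+16+8+4+2) ≡ 686 (mod 887).
Check: 686² = 470596 ≡ 486 (mod 887). The two roots are 201 and 686.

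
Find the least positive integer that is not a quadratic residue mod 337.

5

(2/337) = +1, so 2 is a residue.
(3/337) = +1, so 3 is a residue.
(4/337) = +1, so 4 is a residue.
(5/337) = −1, so 5 is the smallest positive non-residue mod 337.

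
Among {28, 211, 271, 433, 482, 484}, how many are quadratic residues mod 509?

(28/509) = -1 → non-residue.
(211/509) = +1 → QR.
(271/509) = +1 → QR.
(433/509) = -1 → non-residue.
(482/509) = -1 → non-residue.
(484/509) = +1 → QR.
Total quadratic residues among the 6: 3.

3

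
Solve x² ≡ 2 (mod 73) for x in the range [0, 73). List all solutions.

73 ≡ 1 (mod 4), so we find a root by search.
Trying successive values, 32² = 1024 ≡ 2 (mod 73). The other root is 73 − 32 = 41.

32, 41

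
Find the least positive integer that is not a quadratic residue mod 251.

2

(2/251) = −1, so 2 is the smallest positive non-residue mod 251.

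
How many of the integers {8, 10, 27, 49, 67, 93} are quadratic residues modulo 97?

4

(8/97) = +1 → QR.
(10/97) = -1 → non-residue.
(27/97) = +1 → QR.
(49/97) = +1 → QR.
(67/97) = -1 → non-residue.
(93/97) = +1 → QR.
Total quadratic residues among the 6: 4.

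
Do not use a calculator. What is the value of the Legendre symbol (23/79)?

Euler's criterion: (23/79) ≡ 23^39 (mod 79).
23^2 ≡ 55 (mod 79)
23^4 ≡ 23 (mod 79)
23^8 ≡ 55 (mod 79)
23^16 ≡ 23 (mod 79)
23^32 ≡ 55 (mod 79)
23^39 = 23^(32+4+2+1) ≡ 1 (mod 79).
Result is 1, so (23/79) = 1.

1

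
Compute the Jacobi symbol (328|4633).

Pull out 2^3: since 4633 ≡ 1 (mod 8), (2/4633) = +1, so (2/4633)^3 = +1.
Reciprocity: 41 ≡ 1 and 4633 ≡ 1 (mod 4), so (41/4633) = +(4633/41).
Reduce top mod 41: now compute (0/41).
Top reduces to 0: gcd > 1, so the symbol is 0.

0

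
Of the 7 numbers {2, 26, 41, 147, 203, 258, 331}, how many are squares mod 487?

3

(2/487) = +1 → QR.
(26/487) = -1 → non-residue.
(41/487) = +1 → QR.
(147/487) = -1 → non-residue.
(203/487) = -1 → non-residue.
(258/487) = +1 → QR.
(331/487) = -1 → non-residue.
Total quadratic residues among the 7: 3.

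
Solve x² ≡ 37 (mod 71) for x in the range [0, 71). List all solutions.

26, 45

Since 71 ≡ 3 (mod 4), a square root of 37 is 37^((71+1)/4) = 37^18 mod 71.
Repeated squaring: 37^2≡20, 37^4≡45, 37^8≡37, 37^16≡20 (mod 71).
37^18 = 37^(16+2) ≡ 45 (mod 71).
Check: 45² = 2025 ≡ 37 (mod 71). The two roots are 26 and 45.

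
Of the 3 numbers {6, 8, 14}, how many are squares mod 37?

0

(6/37) = -1 → non-residue.
(8/37) = -1 → non-residue.
(14/37) = -1 → non-residue.
Total quadratic residues among the 3: 0.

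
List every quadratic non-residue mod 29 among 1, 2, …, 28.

2 3 8 10 11 12 14 15 17 18 19 21 26 27

Square k = 1,…,14 (k and 29−k give the same square):
1²=1, 2²=4, 3²=9, 4²=16, 5²=25, 6²≡7, 7²≡20, 8²≡6, 9²≡23, 10²≡13, 11²≡5, 12²≡28, 13²≡24, 14²≡22 (mod 29).
The residues are {1, 4, 5, 6, 7, 9, 13, 16, 20, 22, 23, 24, 25, 28}; the non-residues are the remaining 14 nonzero classes.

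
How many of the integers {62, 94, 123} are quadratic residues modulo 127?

2

(62/127) = +1 → QR.
(94/127) = +1 → QR.
(123/127) = -1 → non-residue.
Total quadratic residues among the 3: 2.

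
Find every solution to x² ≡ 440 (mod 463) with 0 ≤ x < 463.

Since 463 ≡ 3 (mod 4), a square root of 440 is 440^((463+1)/4) = 440^116 mod 463.
Repeated squaring: 440^2≡66, 440^4≡189, 440^8≡70, 440^16≡270, 440^32≡209, 440^64≡159 (mod 463).
440^116 = 440^(64+32+16+4) ≡ 149 (mod 463).
Check: 149² = 22201 ≡ 440 (mod 463). The two roots are 149 and 314.

149, 314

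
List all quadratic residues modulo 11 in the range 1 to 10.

Square k = 1,…,5 (k and 11−k give the same square):
1²=1, 2²=4, 3²=9, 4²≡5, 5²≡3 (mod 11).
So the quadratic residues mod 11 are {1, 3, 4, 5, 9}.

1,3,4,5,9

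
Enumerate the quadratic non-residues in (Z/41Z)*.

3, 6, 7, 11, 12, 13, 14, 15, 17, 19, 22, 24, 26, 27, 28, 29, 30, 34, 35, 38

Square k = 1,…,20 (k and 41−k give the same square):
1²=1, 2²=4, 3²=9, 4²=16, 5²=25, 6²=36, 7²≡8, 8²≡23, 9²≡40, 10²≡18, 11²≡39, 12²≡21, 13²≡5, 14²≡32, 15²≡20, 16²≡10, 17²≡2, 18²≡37, 19²≡33, 20²≡31 (mod 41).
The residues are {1, 2, 4, 5, 8, 9, 10, 16, 18, 20, 21, 23, 25, 31, 32, 33, 36, 37, 39, 40}; the non-residues are the remaining 20 nonzero classes.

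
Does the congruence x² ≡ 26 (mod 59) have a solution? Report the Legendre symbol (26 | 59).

1

Euler's criterion: (26/59) ≡ 26^29 (mod 59).
26^2 ≡ 27 (mod 59)
26^4 ≡ 21 (mod 59)
26^8 ≡ 28 (mod 59)
26^16 ≡ 17 (mod 59)
26^29 = 26^(16+8+4+1) ≡ 1 (mod 59).
Result is 1, so (26/59) = 1.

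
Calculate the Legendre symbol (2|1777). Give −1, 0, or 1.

1

Pull out 2: since 1777 ≡ 1 (mod 8), (2/1777) = +1.
Reached (1/1777) = 1. Collecting the sign flips along the way, the symbol is +1.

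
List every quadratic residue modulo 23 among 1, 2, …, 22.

Square k = 1,…,11 (k and 23−k give the same square):
1²=1, 2²=4, 3²=9, 4²=16, 5²≡2, 6²≡13, 7²≡3, 8²≡18, 9²≡12, 10²≡8, 11²≡6 (mod 23).
So the quadratic residues mod 23 are {1, 2, 3, 4, 6, 8, 9, 12, 13, 16, 18}.

1 2 3 4 6 8 9 12 13 16 18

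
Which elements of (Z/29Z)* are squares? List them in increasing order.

1,4,5,6,7,9,13,16,20,22,23,24,25,28

Square k = 1,…,14 (k and 29−k give the same square):
1²=1, 2²=4, 3²=9, 4²=16, 5²=25, 6²≡7, 7²≡20, 8²≡6, 9²≡23, 10²≡13, 11²≡5, 12²≡28, 13²≡24, 14²≡22 (mod 29).
So the quadratic residues mod 29 are {1, 4, 5, 6, 7, 9, 13, 16, 20, 22, 23, 24, 25, 28}.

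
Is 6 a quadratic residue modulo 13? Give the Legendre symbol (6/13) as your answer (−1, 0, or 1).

Euler's criterion: (6/13) ≡ 6^6 (mod 13).
6^2 ≡ 10 (mod 13)
6^4 ≡ 9 (mod 13)
6^6 = 6^(4+2) ≡ 12 (mod 13).
Result is 12 ≡ −1, so (6/13) = −1.

-1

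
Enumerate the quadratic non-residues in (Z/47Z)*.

Square k = 1,…,23 (k and 47−k give the same square):
1²=1, 2²=4, 3²=9, 4²=16, 5²=25, 6²=36, 7²≡2, 8²≡17, 9²≡34, 10²≡6, 11²≡27, 12²≡3, 13²≡28, 14²≡8, 15²≡37, 16²≡21, 17²≡7, 18²≡42, 19²≡32, 20²≡24, 21²≡18, 22²≡14, 23²≡12 (mod 47).
The residues are {1, 2, 3, 4, 6, 7, 8, 9, 12, 14, 16, 17, 18, 21, 24, 25, 27, 28, 32, 34, 36, 37, 42}; the non-residues are the remaining 23 nonzero classes.

5 10 11 13 15 19 20 22 23 26 29 30 31 33 35 38 39 40 41 43 44 45 46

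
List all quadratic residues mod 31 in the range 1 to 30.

Square k = 1,…,15 (k and 31−k give the same square):
1²=1, 2²=4, 3²=9, 4²=16, 5²=25, 6²≡5, 7²≡18, 8²≡2, 9²≡19, 10²≡7, 11²≡28, 12²≡20, 13²≡14, 14²≡10, 15²≡8 (mod 31).
So the quadratic residues mod 31 are {1, 2, 4, 5, 7, 8, 9, 10, 14, 16, 18, 19, 20, 25, 28}.

1 2 4 5 7 8 9 10 14 16 18 19 20 25 28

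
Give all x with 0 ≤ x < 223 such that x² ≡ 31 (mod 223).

Since 223 ≡ 3 (mod 4), a square root of 31 is 31^((223+1)/4) = 31^56 mod 223.
Repeated squaring: 31^2≡69, 31^4≡78, 31^8≡63, 31^16≡178, 31^32≡18 (mod 223).
31^56 = 31^(32+16+8) ≡ 37 (mod 223).
Check: 37² = 1369 ≡ 31 (mod 223). The two roots are 37 and 186.

37, 186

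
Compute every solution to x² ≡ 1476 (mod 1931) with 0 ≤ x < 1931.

Since 1931 ≡ 3 (mod 4), a square root of 1476 is 1476^((1931+1)/4) = 1476^483 mod 1931.
Repeated squaring: 1476^2≡408, 1476^4≡398, 1476^8≡62, 1476^16≡1913, 1476^32≡324, 1476^64≡702, 1476^128≡399, 1476^256≡859 (mod 1931).
1476^483 = 1476^(256+128+64+32+2+1) ≡ 735 (mod 1931).
Check: 735² = 540225 ≡ 1476 (mod 1931). The two roots are 735 and 1196.

735, 1196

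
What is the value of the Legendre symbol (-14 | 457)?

1

Euler's criterion: (-14/457) ≡ 443^228 (mod 457).
443^2 ≡ 196 (mod 457)
443^4 ≡ 28 (mod 457)
443^8 ≡ 327 (mod 457)
443^16 ≡ 448 (mod 457)
443^32 ≡ 81 (mod 457)
443^64 ≡ 163 (mod 457)
443^128 ≡ 63 (mod 457)
443^228 = 443^(128+64+32+4) ≡ 1 (mod 457).
Result is 1, so (-14/457) = 1.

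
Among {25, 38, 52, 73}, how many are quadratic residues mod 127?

4

(25/127) = +1 → QR.
(38/127) = +1 → QR.
(52/127) = +1 → QR.
(73/127) = +1 → QR.
Total quadratic residues among the 4: 4.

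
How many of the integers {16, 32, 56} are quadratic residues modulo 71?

(16/71) = +1 → QR.
(32/71) = +1 → QR.
(56/71) = -1 → non-residue.
Total quadratic residues among the 3: 2.

2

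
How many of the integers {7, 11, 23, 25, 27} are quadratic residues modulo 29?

3

(7/29) = +1 → QR.
(11/29) = -1 → non-residue.
(23/29) = +1 → QR.
(25/29) = +1 → QR.
(27/29) = -1 → non-residue.
Total quadratic residues among the 5: 3.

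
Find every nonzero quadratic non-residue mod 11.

2 6 7 8 10

Square k = 1,…,5 (k and 11−k give the same square):
1²=1, 2²=4, 3²=9, 4²≡5, 5²≡3 (mod 11).
The residues are {1, 3, 4, 5, 9}; the non-residues are the remaining 5 nonzero classes.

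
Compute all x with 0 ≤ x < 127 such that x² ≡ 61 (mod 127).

51, 76

Since 127 ≡ 3 (mod 4), a square root of 61 is 61^((127+1)/4) = 61^32 mod 127.
Repeated squaring: 61^2≡38, 61^4≡47, 61^8≡50, 61^16≡87, 61^32≡76 (mod 127).
61^32 = 61^(32) ≡ 76 (mod 127).
Check: 76² = 5776 ≡ 61 (mod 127). The two roots are 51 and 76.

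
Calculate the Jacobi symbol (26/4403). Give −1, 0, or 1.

Pull out 2: since 4403 ≡ 3 (mod 8), (2/4403) = -1.
Reciprocity: 13 ≡ 1 and 4403 ≡ 3 (mod 4), so (13/4403) = +(4403/13).
Reduce top mod 13: now compute (9/13).
Reciprocity: 9 ≡ 1 and 13 ≡ 1 (mod 4), so (9/13) = +(13/9).
Reduce top mod 9: now compute (4/9).
Pull out 2^2: since 9 ≡ 1 (mod 8), (2/9) = +1, so (2/9)^2 = +1.
Reached (1/9) = 1. Collecting the sign flips along the way, the symbol is -1.

-1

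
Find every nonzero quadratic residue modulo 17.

Square k = 1,…,8 (k and 17−k give the same square):
1²=1, 2²=4, 3²=9, 4²=16, 5²≡8, 6²≡2, 7²≡15, 8²≡13 (mod 17).
So the quadratic residues mod 17 are {1, 2, 4, 8, 9, 13, 15, 16}.

1,2,4,8,9,13,15,16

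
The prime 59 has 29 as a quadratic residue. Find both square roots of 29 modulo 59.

18, 41

Since 59 ≡ 3 (mod 4), a square root of 29 is 29^((59+1)/4) = 29^15 mod 59.
Repeated squaring: 29^2≡15, 29^4≡48, 29^8≡3 (mod 59).
29^15 = 29^(8+4+2+1) ≡ 41 (mod 59).
Check: 41² = 1681 ≡ 29 (mod 59). The two roots are 18 and 41.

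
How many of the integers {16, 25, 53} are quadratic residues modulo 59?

3

(16/59) = +1 → QR.
(25/59) = +1 → QR.
(53/59) = +1 → QR.
Total quadratic residues among the 3: 3.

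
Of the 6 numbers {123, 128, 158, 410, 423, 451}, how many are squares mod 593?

5

(123/593) = +1 → QR.
(128/593) = +1 → QR.
(158/593) = +1 → QR.
(410/593) = +1 → QR.
(423/593) = -1 → non-residue.
(451/593) = +1 → QR.
Total quadratic residues among the 6: 5.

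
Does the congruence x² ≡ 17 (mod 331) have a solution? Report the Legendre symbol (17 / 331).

Reciprocity: 17 ≡ 1 and 331 ≡ 3 (mod 4), so (17/331) = +(331/17).
Reduce top mod 17: now compute (8/17).
Pull out 2^3: since 17 ≡ 1 (mod 8), (2/17) = +1, so (2/17)^3 = +1.
Reached (1/17) = 1. Collecting the sign flips along the way, the symbol is +1.

1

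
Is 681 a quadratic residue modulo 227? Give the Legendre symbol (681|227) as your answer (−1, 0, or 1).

0

First reduce: 681 ≡ 0 (mod 227).
Top reduces to 0: gcd > 1, so the symbol is 0.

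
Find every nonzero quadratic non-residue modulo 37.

Square k = 1,…,18 (k and 37−k give the same square):
1²=1, 2²=4, 3²=9, 4²=16, 5²=25, 6²=36, 7²≡12, 8²≡27, 9²≡7, 10²≡26, 11²≡10, 12²≡33, 13²≡21, 14²≡11, 15²≡3, 16²≡34, 17²≡30, 18²≡28 (mod 37).
The residues are {1, 3, 4, 7, 9, 10, 11, 12, 16, 21, 25, 26, 27, 28, 30, 33, 34, 36}; the non-residues are the remaining 18 nonzero classes.

2, 5, 6, 8, 13, 14, 15, 17, 18, 19, 20, 22, 23, 24, 29, 31, 32, 35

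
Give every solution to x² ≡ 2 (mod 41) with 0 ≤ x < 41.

17, 24

41 ≡ 1 (mod 4), so we find a root by search.
Trying successive values, 17² = 289 ≡ 2 (mod 41). The other root is 41 − 17 = 24.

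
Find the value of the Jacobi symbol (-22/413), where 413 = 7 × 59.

First reduce: -22 ≡ 391 (mod 413).
Reciprocity: 391 ≡ 3 and 413 ≡ 1 (mod 4), so (391/413) = +(413/391).
Reduce top mod 391: now compute (22/391).
Pull out 2: since 391 ≡ 7 (mod 8), (2/391) = +1.
Reciprocity: 11 ≡ 3 and 391 ≡ 3 (mod 4), so (11/391) = −(391/11).
Reduce top mod 11: now compute (6/11).
Pull out 2: since 11 ≡ 3 (mod 8), (2/11) = -1.
Reciprocity: 3 ≡ 3 and 11 ≡ 3 (mod 4), so (3/11) = −(11/3).
Reduce top mod 3: now compute (2/3).
Pull out 2: since 3 ≡ 3 (mod 8), (2/3) = -1.
Reached (1/3) = 1. Collecting the sign flips along the way, the symbol is +1.

1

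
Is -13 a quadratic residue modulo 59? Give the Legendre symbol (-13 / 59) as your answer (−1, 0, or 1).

Euler's criterion: (-13/59) ≡ 46^29 (mod 59).
46^2 ≡ 51 (mod 59)
46^4 ≡ 5 (mod 59)
46^8 ≡ 25 (mod 59)
46^16 ≡ 35 (mod 59)
46^29 = 46^(16+8+4+1) ≡ 1 (mod 59).
Result is 1, so (-13/59) = 1.

1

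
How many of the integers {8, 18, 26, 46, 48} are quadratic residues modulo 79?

(8/79) = +1 → QR.
(18/79) = +1 → QR.
(26/79) = +1 → QR.
(46/79) = +1 → QR.
(48/79) = -1 → non-residue.
Total quadratic residues among the 5: 4.

4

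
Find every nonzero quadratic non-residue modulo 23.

Square k = 1,…,11 (k and 23−k give the same square):
1²=1, 2²=4, 3²=9, 4²=16, 5²≡2, 6²≡13, 7²≡3, 8²≡18, 9²≡12, 10²≡8, 11²≡6 (mod 23).
The residues are {1, 2, 3, 4, 6, 8, 9, 12, 13, 16, 18}; the non-residues are the remaining 11 nonzero classes.

5 7 10 11 14 15 17 19 20 21 22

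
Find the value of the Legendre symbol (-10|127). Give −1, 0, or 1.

1

First reduce: -10 ≡ 117 (mod 127).
Reciprocity: 117 ≡ 1 and 127 ≡ 3 (mod 4), so (117/127) = +(127/117).
Reduce top mod 117: now compute (10/117).
Pull out 2: since 117 ≡ 5 (mod 8), (2/117) = -1.
Reciprocity: 5 ≡ 1 and 117 ≡ 1 (mod 4), so (5/117) = +(117/5).
Reduce top mod 5: now compute (2/5).
Pull out 2: since 5 ≡ 5 (mod 8), (2/5) = -1.
Reached (1/5) = 1. Collecting the sign flips along the way, the symbol is +1.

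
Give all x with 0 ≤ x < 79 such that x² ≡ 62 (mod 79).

Since 79 ≡ 3 (mod 4), a square root of 62 is 62^((79+1)/4) = 62^20 mod 79.
Repeated squaring: 62^2≡52, 62^4≡18, 62^8≡8, 62^16≡64 (mod 79).
62^20 = 62^(16+4) ≡ 46 (mod 79).
Check: 46² = 2116 ≡ 62 (mod 79). The two roots are 33 and 46.

33, 46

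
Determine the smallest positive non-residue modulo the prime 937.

(2/937) = +1, so 2 is a residue.
(3/937) = +1, so 3 is a residue.
(4/937) = +1, so 4 is a residue.
(5/937) = −1, so 5 is the smallest positive non-residue mod 937.

5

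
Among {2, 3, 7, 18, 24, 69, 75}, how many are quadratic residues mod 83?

4

(2/83) = -1 → non-residue.
(3/83) = +1 → QR.
(7/83) = +1 → QR.
(18/83) = -1 → non-residue.
(24/83) = -1 → non-residue.
(69/83) = +1 → QR.
(75/83) = +1 → QR.
Total quadratic residues among the 7: 4.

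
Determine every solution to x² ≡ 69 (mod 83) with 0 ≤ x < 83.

22, 61

Since 83 ≡ 3 (mod 4), a square root of 69 is 69^((83+1)/4) = 69^21 mod 83.
Repeated squaring: 69^2≡30, 69^4≡70, 69^8≡3, 69^16≡9 (mod 83).
69^21 = 69^(16+4+1) ≡ 61 (mod 83).
Check: 61² = 3721 ≡ 69 (mod 83). The two roots are 22 and 61.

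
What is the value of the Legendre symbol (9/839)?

Reciprocity: 9 ≡ 1 and 839 ≡ 3 (mod 4), so (9/839) = +(839/9).
Reduce top mod 9: now compute (2/9).
Pull out 2: since 9 ≡ 1 (mod 8), (2/9) = +1.
Reached (1/9) = 1. Collecting the sign flips along the way, the symbol is +1.

1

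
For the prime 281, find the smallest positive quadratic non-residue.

3

(2/281) = +1, so 2 is a residue.
(3/281) = −1, so 3 is the smallest positive non-residue mod 281.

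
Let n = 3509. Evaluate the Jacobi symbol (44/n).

Pull out 2^2: since 3509 ≡ 5 (mod 8), (2/3509) = -1, so (2/3509)^2 = +1.
Reciprocity: 11 ≡ 3 and 3509 ≡ 1 (mod 4), so (11/3509) = +(3509/11).
Reduce top mod 11: now compute (0/11).
Top reduces to 0: gcd > 1, so the symbol is 0.

0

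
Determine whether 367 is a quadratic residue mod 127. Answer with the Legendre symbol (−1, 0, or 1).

Euler's criterion: (367/127) ≡ 113^63 (mod 127).
113^2 ≡ 69 (mod 127)
113^4 ≡ 62 (mod 127)
113^8 ≡ 34 (mod 127)
113^16 ≡ 13 (mod 127)
113^32 ≡ 42 (mod 127)
113^63 = 113^(32+16+8+4+2+1) ≡ 1 (mod 127).
Result is 1, so (367/127) = 1.

1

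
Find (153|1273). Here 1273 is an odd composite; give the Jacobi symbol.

Reciprocity: 153 ≡ 1 and 1273 ≡ 1 (mod 4), so (153/1273) = +(1273/153).
Reduce top mod 153: now compute (49/153).
Reciprocity: 49 ≡ 1 and 153 ≡ 1 (mod 4), so (49/153) = +(153/49).
Reduce top mod 49: now compute (6/49).
Pull out 2: since 49 ≡ 1 (mod 8), (2/49) = +1.
Reciprocity: 3 ≡ 3 and 49 ≡ 1 (mod 4), so (3/49) = +(49/3).
Reduce top mod 3: now compute (1/3).
Reached (1/3) = 1. Collecting the sign flips along the way, the symbol is +1.

1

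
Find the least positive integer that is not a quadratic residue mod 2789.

2

(2/2789) = −1, so 2 is the smallest positive non-residue mod 2789.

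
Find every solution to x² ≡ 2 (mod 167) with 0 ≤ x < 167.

Since 167 ≡ 3 (mod 4), a square root of 2 is 2^((167+1)/4) = 2^42 mod 167.
Repeated squaring: 2^2≡4, 2^4≡16, 2^8≡89, 2^16≡72, 2^32≡7 (mod 167).
2^42 = 2^(32+8+2) ≡ 154 (mod 167).
Check: 154² = 23716 ≡ 2 (mod 167). The two roots are 13 and 154.

13, 154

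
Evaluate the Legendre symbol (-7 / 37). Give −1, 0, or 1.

First reduce: -7 ≡ 30 (mod 37).
Pull out 2: since 37 ≡ 5 (mod 8), (2/37) = -1.
Reciprocity: 15 ≡ 3 and 37 ≡ 1 (mod 4), so (15/37) = +(37/15).
Reduce top mod 15: now compute (7/15).
Reciprocity: 7 ≡ 3 and 15 ≡ 3 (mod 4), so (7/15) = −(15/7).
Reduce top mod 7: now compute (1/7).
Reached (1/7) = 1. Collecting the sign flips along the way, the symbol is +1.

1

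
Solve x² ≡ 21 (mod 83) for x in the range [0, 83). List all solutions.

41, 42

Since 83 ≡ 3 (mod 4), a square root of 21 is 21^((83+1)/4) = 21^21 mod 83.
Repeated squaring: 21^2≡26, 21^4≡12, 21^8≡61, 21^16≡69 (mod 83).
21^21 = 21^(16+4+1) ≡ 41 (mod 83).
Check: 41² = 1681 ≡ 21 (mod 83). The two roots are 41 and 42.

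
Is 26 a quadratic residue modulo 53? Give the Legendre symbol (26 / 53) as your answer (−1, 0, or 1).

-1

Pull out 2: since 53 ≡ 5 (mod 8), (2/53) = -1.
Reciprocity: 13 ≡ 1 and 53 ≡ 1 (mod 4), so (13/53) = +(53/13).
Reduce top mod 13: now compute (1/13).
Reached (1/13) = 1. Collecting the sign flips along the way, the symbol is -1.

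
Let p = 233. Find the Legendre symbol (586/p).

1

Euler's criterion: (586/233) ≡ 120^116 (mod 233).
120^2 ≡ 187 (mod 233)
120^4 ≡ 19 (mod 233)
120^8 ≡ 128 (mod 233)
120^16 ≡ 74 (mod 233)
120^32 ≡ 117 (mod 233)
120^64 ≡ 175 (mod 233)
120^116 = 120^(64+32+16+4) ≡ 1 (mod 233).
Result is 1, so (586/233) = 1.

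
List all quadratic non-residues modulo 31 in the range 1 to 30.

3, 6, 11, 12, 13, 15, 17, 21, 22, 23, 24, 26, 27, 29, 30

Square k = 1,…,15 (k and 31−k give the same square):
1²=1, 2²=4, 3²=9, 4²=16, 5²=25, 6²≡5, 7²≡18, 8²≡2, 9²≡19, 10²≡7, 11²≡28, 12²≡20, 13²≡14, 14²≡10, 15²≡8 (mod 31).
The residues are {1, 2, 4, 5, 7, 8, 9, 10, 14, 16, 18, 19, 20, 25, 28}; the non-residues are the remaining 15 nonzero classes.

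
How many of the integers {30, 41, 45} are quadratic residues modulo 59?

(30/59) = -1 → non-residue.
(41/59) = +1 → QR.
(45/59) = +1 → QR.
Total quadratic residues among the 3: 2.

2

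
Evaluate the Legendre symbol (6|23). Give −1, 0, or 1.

Pull out 2: since 23 ≡ 7 (mod 8), (2/23) = +1.
Reciprocity: 3 ≡ 3 and 23 ≡ 3 (mod 4), so (3/23) = −(23/3).
Reduce top mod 3: now compute (2/3).
Pull out 2: since 3 ≡ 3 (mod 8), (2/3) = -1.
Reached (1/3) = 1. Collecting the sign flips along the way, the symbol is +1.

1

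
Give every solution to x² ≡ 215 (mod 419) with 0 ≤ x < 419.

Since 419 ≡ 3 (mod 4), a square root of 215 is 215^((419+1)/4) = 215^105 mod 419.
Repeated squaring: 215^2≡135, 215^4≡208, 215^8≡107, 215^16≡136, 215^32≡60, 215^64≡248 (mod 419).
215^105 = 215^(64+32+8+1) ≡ 199 (mod 419).
Check: 199² = 39601 ≡ 215 (mod 419). The two roots are 199 and 220.

199, 220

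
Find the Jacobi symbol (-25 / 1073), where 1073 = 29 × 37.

1

First reduce: -25 ≡ 1048 (mod 1073).
Pull out 2^3: since 1073 ≡ 1 (mod 8), (2/1073) = +1, so (2/1073)^3 = +1.
Reciprocity: 131 ≡ 3 and 1073 ≡ 1 (mod 4), so (131/1073) = +(1073/131).
Reduce top mod 131: now compute (25/131).
Reciprocity: 25 ≡ 1 and 131 ≡ 3 (mod 4), so (25/131) = +(131/25).
Reduce top mod 25: now compute (6/25).
Pull out 2: since 25 ≡ 1 (mod 8), (2/25) = +1.
Reciprocity: 3 ≡ 3 and 25 ≡ 1 (mod 4), so (3/25) = +(25/3).
Reduce top mod 3: now compute (1/3).
Reached (1/3) = 1. Collecting the sign flips along the way, the symbol is +1.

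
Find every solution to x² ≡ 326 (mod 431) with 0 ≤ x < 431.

77, 354

Since 431 ≡ 3 (mod 4), a square root of 326 is 326^((431+1)/4) = 326^108 mod 431.
Repeated squaring: 326^2≡250, 326^4≡5, 326^8≡25, 326^16≡194, 326^32≡139, 326^64≡357 (mod 431).
326^108 = 326^(64+32+8+4) ≡ 354 (mod 431).
Check: 354² = 125316 ≡ 326 (mod 431). The two roots are 77 and 354.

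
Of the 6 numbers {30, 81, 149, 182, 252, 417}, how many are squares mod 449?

3

(30/449) = -1 → non-residue.
(81/449) = +1 → QR.
(149/449) = -1 → non-residue.
(182/449) = -1 → non-residue.
(252/449) = +1 → QR.
(417/449) = +1 → QR.
Total quadratic residues among the 6: 3.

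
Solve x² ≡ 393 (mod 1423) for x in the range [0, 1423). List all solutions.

Since 1423 ≡ 3 (mod 4), a square root of 393 is 393^((1423+1)/4) = 393^356 mod 1423.
Repeated squaring: 393^2≡765, 393^4≡372, 393^8≡353, 393^16≡808, 393^32≡1130, 393^64≡469, 393^128≡819, 393^256≡528 (mod 1423).
393^356 = 393^(256+64+32+4) ≡ 174 (mod 1423).
Check: 174² = 30276 ≡ 393 (mod 1423). The two roots are 174 and 1249.

174, 1249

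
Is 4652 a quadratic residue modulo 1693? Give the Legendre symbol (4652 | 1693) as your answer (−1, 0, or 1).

-1

First reduce: 4652 ≡ 1266 (mod 1693).
Pull out 2: since 1693 ≡ 5 (mod 8), (2/1693) = -1.
Reciprocity: 633 ≡ 1 and 1693 ≡ 1 (mod 4), so (633/1693) = +(1693/633).
Reduce top mod 633: now compute (427/633).
Reciprocity: 427 ≡ 3 and 633 ≡ 1 (mod 4), so (427/633) = +(633/427).
Reduce top mod 427: now compute (206/427).
Pull out 2: since 427 ≡ 3 (mod 8), (2/427) = -1.
Reciprocity: 103 ≡ 3 and 427 ≡ 3 (mod 4), so (103/427) = −(427/103).
Reduce top mod 103: now compute (15/103).
Reciprocity: 15 ≡ 3 and 103 ≡ 3 (mod 4), so (15/103) = −(103/15).
Reduce top mod 15: now compute (13/15).
Reciprocity: 13 ≡ 1 and 15 ≡ 3 (mod 4), so (13/15) = +(15/13).
Reduce top mod 13: now compute (2/13).
Pull out 2: since 13 ≡ 5 (mod 8), (2/13) = -1.
Reached (1/13) = 1. Collecting the sign flips along the way, the symbol is -1.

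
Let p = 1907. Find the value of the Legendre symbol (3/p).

1

Reciprocity: 3 ≡ 3 and 1907 ≡ 3 (mod 4), so (3/1907) = −(1907/3).
Reduce top mod 3: now compute (2/3).
Pull out 2: since 3 ≡ 3 (mod 8), (2/3) = -1.
Reached (1/3) = 1. Collecting the sign flips along the way, the symbol is +1.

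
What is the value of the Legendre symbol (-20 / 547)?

Euler's criterion: (-20/547) ≡ 527^273 (mod 547).
527^2 ≡ 400 (mod 547)
527^4 ≡ 276 (mod 547)
527^8 ≡ 143 (mod 547)
527^16 ≡ 210 (mod 547)
527^32 ≡ 340 (mod 547)
527^64 ≡ 183 (mod 547)
527^128 ≡ 122 (mod 547)
527^256 ≡ 115 (mod 547)
527^273 = 527^(256+16+1) ≡ 1 (mod 547).
Result is 1, so (-20/547) = 1.

1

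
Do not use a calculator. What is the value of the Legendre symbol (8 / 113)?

Euler's criterion: (8/113) ≡ 8^56 (mod 113).
8^2 ≡ 64 (mod 113)
8^4 ≡ 28 (mod 113)
8^8 ≡ 106 (mod 113)
8^16 ≡ 49 (mod 113)
8^32 ≡ 28 (mod 113)
8^56 = 8^(32+16+8) ≡ 1 (mod 113).
Result is 1, so (8/113) = 1.

1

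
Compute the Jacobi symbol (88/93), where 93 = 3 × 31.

-1

Pull out 2^3: since 93 ≡ 5 (mod 8), (2/93) = -1, so (2/93)^3 = -1.
Reciprocity: 11 ≡ 3 and 93 ≡ 1 (mod 4), so (11/93) = +(93/11).
Reduce top mod 11: now compute (5/11).
Reciprocity: 5 ≡ 1 and 11 ≡ 3 (mod 4), so (5/11) = +(11/5).
Reduce top mod 5: now compute (1/5).
Reached (1/5) = 1. Collecting the sign flips along the way, the symbol is -1.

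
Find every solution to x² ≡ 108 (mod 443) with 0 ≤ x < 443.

140, 303

Since 443 ≡ 3 (mod 4), a square root of 108 is 108^((443+1)/4) = 108^111 mod 443.
Repeated squaring: 108^2≡146, 108^4≡52, 108^8≡46, 108^16≡344, 108^32≡55, 108^64≡367 (mod 443).
108^111 = 108^(64+32+8+4+2+1) ≡ 140 (mod 443).
Check: 140² = 19600 ≡ 108 (mod 443). The two roots are 140 and 303.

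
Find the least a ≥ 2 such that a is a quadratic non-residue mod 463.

(2/463) = +1, so 2 is a residue.
(3/463) = −1, so 3 is the smallest positive non-residue mod 463.

3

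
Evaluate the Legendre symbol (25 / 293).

Euler's criterion: (25/293) ≡ 25^146 (mod 293).
25^2 ≡ 39 (mod 293)
25^4 ≡ 56 (mod 293)
25^8 ≡ 206 (mod 293)
25^16 ≡ 244 (mod 293)
25^32 ≡ 57 (mod 293)
25^64 ≡ 26 (mod 293)
25^128 ≡ 90 (mod 293)
25^146 = 25^(128+16+2) ≡ 1 (mod 293).
Result is 1, so (25/293) = 1.

1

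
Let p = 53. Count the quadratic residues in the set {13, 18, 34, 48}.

1

(13/53) = +1 → QR.
(18/53) = -1 → non-residue.
(34/53) = -1 → non-residue.
(48/53) = -1 → non-residue.
Total quadratic residues among the 4: 1.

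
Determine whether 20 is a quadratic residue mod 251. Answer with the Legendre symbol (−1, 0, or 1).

Euler's criterion: (20/251) ≡ 20^125 (mod 251).
20^2 ≡ 149 (mod 251)
20^4 ≡ 113 (mod 251)
20^8 ≡ 219 (mod 251)
20^16 ≡ 20 (mod 251)
20^32 ≡ 149 (mod 251)
20^64 ≡ 113 (mod 251)
20^125 = 20^(64+32+16+8+4+1) ≡ 1 (mod 251).
Result is 1, so (20/251) = 1.

1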